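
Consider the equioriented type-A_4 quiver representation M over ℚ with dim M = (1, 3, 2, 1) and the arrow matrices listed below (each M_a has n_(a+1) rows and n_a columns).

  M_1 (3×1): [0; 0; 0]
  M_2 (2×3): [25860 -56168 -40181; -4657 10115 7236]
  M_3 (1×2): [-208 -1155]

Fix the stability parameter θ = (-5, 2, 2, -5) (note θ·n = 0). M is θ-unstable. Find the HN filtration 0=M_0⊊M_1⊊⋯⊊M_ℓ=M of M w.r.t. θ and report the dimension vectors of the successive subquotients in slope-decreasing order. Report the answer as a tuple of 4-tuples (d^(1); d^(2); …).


Interval decomposition of M: I[1,1], I[2,2], I[2,3], I[2,4].
HN type (ℓ=3): μ^(1)=2; μ^(2)=-1/3; μ^(3)=-5

((0, 2, 1, 0); (0, 1, 1, 1); (1, 0, 0, 0))


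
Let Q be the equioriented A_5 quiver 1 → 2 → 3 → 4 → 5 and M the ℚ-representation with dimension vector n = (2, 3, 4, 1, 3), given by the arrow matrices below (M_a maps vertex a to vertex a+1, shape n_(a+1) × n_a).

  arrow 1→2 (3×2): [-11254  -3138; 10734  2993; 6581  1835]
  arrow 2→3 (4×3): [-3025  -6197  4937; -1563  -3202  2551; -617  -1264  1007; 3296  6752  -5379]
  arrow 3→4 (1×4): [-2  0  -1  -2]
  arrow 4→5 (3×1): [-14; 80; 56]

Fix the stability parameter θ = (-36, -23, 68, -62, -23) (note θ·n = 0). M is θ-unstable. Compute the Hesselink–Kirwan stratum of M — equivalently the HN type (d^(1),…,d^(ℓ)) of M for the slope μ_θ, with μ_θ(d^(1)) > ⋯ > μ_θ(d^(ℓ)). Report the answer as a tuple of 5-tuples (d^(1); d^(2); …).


Via rank(M_{q-1}∘⋯∘M_p): M ≅ I[1,3], I[1,5], I[2,3], I[3,3], I[5,5]^2.
μ_θ-semistable layers: μ^(1)=68; μ^(2)=-17/3; μ^(3)=-23; μ^(4)=-36

((0, 0, 3, 0, 0); (0, 0, 1, 1, 1); (0, 3, 0, 0, 2); (2, 0, 0, 0, 0))


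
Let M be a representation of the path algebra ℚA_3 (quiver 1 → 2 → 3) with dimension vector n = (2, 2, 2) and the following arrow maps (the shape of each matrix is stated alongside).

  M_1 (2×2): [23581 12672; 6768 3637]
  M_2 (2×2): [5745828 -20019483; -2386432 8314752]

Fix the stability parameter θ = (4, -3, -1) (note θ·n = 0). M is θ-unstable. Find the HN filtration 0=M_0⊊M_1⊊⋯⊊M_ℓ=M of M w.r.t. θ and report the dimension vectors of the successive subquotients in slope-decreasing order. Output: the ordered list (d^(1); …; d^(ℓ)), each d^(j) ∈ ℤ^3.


Barcode: M ≅ I[1,2], I[1,3], I[3,3]. HN layers by μ_θ (3 steps, strictly decreasing):
  μ^(1)=1/2; μ^(2)=0; μ^(3)=-1

((1, 1, 0); (1, 1, 1); (0, 0, 1))


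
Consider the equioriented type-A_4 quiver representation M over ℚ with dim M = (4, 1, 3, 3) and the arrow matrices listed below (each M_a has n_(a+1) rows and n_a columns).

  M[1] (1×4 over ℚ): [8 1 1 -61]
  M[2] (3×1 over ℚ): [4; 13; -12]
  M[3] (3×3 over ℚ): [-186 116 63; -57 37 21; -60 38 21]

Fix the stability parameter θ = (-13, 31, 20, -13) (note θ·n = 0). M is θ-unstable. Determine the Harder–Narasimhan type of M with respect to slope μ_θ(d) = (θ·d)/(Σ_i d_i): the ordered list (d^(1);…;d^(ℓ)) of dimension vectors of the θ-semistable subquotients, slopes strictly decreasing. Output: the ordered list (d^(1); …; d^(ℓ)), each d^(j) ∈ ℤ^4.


Via rank(M_{q-1}∘⋯∘M_p): M ≅ I[1,1]^3, I[1,4], I[3,3], I[3,4], I[4,4].
μ_θ-semistable layers: μ^(1)=20; μ^(2)=38/3; μ^(3)=7/2; μ^(4)=-13

((0, 0, 1, 0); (0, 1, 1, 1); (0, 0, 1, 1); (4, 0, 0, 1))


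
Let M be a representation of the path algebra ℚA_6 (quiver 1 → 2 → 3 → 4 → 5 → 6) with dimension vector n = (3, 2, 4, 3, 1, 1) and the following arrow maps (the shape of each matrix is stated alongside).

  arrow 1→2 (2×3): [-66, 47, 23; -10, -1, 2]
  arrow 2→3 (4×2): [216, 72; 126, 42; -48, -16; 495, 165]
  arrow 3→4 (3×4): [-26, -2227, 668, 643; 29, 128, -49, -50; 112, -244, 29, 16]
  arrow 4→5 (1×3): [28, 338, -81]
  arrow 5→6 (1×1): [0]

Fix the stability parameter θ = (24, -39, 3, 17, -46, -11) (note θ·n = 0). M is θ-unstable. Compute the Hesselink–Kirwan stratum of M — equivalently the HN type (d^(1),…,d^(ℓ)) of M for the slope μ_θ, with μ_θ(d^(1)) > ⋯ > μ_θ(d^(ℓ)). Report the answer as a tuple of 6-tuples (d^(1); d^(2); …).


Interval decomposition of M: I[1,1], I[1,2], I[1,4], I[3,3], I[3,4], I[3,5], I[6,6].
HN type (ℓ=6): μ^(1)=24; μ^(2)=17; μ^(3)=3; μ^(4)=-15/2; μ^(5)=-26/3; μ^(6)=-11

((1, 0, 0, 0, 0, 0); (0, 0, 0, 2, 0, 0); (0, 0, 3, 0, 0, 0); (2, 2, 0, 0, 0, 0); (0, 0, 1, 1, 1, 0); (0, 0, 0, 0, 0, 1))


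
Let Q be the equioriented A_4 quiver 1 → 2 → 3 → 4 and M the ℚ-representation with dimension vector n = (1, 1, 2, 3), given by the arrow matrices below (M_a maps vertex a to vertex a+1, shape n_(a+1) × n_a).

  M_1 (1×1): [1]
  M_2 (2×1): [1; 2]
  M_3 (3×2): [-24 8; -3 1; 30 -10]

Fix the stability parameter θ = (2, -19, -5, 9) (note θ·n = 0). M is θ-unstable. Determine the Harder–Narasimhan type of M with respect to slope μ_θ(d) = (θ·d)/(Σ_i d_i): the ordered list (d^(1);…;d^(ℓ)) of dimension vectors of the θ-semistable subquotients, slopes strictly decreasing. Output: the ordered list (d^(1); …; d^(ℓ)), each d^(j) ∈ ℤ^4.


Barcode: M ≅ I[1,4], I[3,3], I[4,4]^2. HN layers by μ_θ (3 steps, strictly decreasing):
  μ^(1)=9; μ^(2)=-5; μ^(3)=-17/2

((0, 0, 0, 3); (0, 0, 2, 0); (1, 1, 0, 0))


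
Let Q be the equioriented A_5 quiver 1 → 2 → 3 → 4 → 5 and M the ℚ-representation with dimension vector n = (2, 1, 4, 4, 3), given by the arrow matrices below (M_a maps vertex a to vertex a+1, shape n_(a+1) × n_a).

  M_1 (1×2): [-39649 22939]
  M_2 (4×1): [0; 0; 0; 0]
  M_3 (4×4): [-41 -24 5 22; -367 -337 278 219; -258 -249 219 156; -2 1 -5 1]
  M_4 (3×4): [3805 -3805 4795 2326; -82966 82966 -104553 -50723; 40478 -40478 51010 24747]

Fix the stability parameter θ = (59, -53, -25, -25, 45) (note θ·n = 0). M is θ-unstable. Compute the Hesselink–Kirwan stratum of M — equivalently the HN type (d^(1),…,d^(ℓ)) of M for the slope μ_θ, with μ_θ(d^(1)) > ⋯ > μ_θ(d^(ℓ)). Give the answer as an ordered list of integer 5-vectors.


Interval decomposition of M: I[1,1], I[1,2], I[3,3], I[3,4], I[3,5]^2, I[4,5].
HN type (ℓ=4): μ^(1)=59; μ^(2)=45; μ^(3)=3; μ^(4)=-25

((1, 0, 0, 0, 0); (0, 0, 0, 0, 3); (1, 1, 0, 0, 0); (0, 0, 4, 4, 0))


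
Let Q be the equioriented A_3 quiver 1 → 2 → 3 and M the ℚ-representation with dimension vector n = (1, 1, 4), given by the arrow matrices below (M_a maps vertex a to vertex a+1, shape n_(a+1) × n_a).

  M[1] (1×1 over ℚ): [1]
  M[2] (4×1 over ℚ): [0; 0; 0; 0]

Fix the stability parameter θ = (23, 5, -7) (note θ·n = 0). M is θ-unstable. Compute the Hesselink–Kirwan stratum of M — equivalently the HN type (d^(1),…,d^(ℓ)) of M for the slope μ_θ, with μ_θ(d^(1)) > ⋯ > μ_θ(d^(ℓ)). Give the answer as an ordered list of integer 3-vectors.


Barcode: M ≅ I[1,2], I[3,3]^4. HN layers by μ_θ (2 steps, strictly decreasing):
  μ^(1)=14; μ^(2)=-7

((1, 1, 0); (0, 0, 4))


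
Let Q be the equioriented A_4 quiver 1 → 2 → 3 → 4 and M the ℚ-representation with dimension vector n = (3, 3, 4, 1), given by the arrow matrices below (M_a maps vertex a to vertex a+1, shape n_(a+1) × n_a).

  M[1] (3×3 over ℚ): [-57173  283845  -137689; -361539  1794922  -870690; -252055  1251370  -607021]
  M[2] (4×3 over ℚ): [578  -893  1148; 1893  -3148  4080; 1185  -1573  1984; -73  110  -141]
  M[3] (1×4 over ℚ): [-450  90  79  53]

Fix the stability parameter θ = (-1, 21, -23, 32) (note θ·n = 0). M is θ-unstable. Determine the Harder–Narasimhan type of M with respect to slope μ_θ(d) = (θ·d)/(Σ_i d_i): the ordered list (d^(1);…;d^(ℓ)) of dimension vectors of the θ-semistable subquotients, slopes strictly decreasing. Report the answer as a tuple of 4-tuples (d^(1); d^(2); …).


Interval decomposition of M: I[1,3]^2, I[1,4], I[3,3].
HN type (ℓ=3): μ^(1)=32; μ^(2)=-1; μ^(3)=-23

((0, 0, 0, 1); (3, 3, 3, 0); (0, 0, 1, 0))


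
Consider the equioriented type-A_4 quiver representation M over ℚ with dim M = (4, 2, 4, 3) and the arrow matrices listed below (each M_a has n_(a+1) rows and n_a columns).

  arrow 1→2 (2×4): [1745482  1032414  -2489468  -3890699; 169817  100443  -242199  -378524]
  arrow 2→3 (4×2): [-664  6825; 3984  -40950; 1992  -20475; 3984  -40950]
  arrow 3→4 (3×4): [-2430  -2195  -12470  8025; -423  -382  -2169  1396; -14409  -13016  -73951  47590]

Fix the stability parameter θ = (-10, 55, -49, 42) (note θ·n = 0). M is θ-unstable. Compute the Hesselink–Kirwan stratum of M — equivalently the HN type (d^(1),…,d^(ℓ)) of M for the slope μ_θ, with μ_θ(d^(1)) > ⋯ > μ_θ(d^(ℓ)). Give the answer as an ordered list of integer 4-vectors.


Via rank(M_{q-1}∘⋯∘M_p): M ≅ I[1,1]^2, I[1,2], I[1,3], I[3,3], I[3,4]^2, I[4,4].
μ_θ-semistable layers: μ^(1)=55; μ^(2)=42; μ^(3)=3; μ^(4)=-10; μ^(5)=-49

((0, 1, 0, 0); (0, 0, 0, 3); (0, 1, 1, 0); (4, 0, 0, 0); (0, 0, 3, 0))


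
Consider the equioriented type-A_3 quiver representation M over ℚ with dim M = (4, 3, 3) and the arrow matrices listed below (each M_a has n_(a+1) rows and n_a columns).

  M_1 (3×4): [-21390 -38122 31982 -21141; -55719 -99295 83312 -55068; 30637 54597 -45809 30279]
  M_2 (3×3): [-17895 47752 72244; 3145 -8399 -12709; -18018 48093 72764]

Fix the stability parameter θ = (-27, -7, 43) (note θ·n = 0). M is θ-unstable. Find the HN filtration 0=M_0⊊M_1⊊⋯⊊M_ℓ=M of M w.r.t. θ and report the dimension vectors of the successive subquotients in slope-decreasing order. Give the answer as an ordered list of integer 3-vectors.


Barcode: M ≅ I[1,1], I[1,3]^3. HN layers by μ_θ (3 steps, strictly decreasing):
  μ^(1)=43; μ^(2)=-7; μ^(3)=-27

((0, 0, 3); (0, 3, 0); (4, 0, 0))


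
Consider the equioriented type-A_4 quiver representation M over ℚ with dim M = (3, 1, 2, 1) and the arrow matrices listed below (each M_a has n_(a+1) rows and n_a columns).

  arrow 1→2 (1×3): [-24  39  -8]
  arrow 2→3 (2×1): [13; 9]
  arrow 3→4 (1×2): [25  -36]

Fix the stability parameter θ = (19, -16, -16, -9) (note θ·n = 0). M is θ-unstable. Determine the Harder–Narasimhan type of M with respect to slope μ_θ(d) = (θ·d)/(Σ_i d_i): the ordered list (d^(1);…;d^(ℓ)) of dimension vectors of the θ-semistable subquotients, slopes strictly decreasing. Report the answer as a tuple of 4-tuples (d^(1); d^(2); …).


Via rank(M_{q-1}∘⋯∘M_p): M ≅ I[1,1]^2, I[1,4], I[3,3].
μ_θ-semistable layers: μ^(1)=19; μ^(2)=-11/2; μ^(3)=-16

((2, 0, 0, 0); (1, 1, 1, 1); (0, 0, 1, 0))


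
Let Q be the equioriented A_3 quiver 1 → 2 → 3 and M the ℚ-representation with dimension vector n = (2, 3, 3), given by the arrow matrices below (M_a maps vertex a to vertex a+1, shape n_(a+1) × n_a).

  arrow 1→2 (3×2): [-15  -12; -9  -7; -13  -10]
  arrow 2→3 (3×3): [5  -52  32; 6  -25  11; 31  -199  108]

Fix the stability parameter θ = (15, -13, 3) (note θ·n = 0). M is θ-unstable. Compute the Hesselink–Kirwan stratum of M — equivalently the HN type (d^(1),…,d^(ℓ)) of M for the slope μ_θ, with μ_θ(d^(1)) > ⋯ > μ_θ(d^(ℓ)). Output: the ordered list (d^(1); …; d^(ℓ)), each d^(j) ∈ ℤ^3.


Barcode: M ≅ I[1,3]^2, I[2,3]. HN layers by μ_θ (3 steps, strictly decreasing):
  μ^(1)=3; μ^(2)=1; μ^(3)=-13

((0, 0, 3); (2, 2, 0); (0, 1, 0))


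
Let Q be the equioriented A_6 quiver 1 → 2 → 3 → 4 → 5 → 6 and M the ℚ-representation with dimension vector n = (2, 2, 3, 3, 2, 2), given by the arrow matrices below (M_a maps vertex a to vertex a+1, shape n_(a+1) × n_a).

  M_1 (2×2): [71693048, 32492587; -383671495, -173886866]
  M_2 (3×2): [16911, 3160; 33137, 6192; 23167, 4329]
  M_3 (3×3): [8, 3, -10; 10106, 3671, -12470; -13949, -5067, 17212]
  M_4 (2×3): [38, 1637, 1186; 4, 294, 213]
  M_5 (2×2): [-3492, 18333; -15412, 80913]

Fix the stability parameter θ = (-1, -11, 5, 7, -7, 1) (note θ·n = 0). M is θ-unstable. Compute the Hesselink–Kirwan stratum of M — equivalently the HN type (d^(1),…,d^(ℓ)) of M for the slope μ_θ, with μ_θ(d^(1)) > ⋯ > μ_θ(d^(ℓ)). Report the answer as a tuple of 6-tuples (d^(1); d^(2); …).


Via rank(M_{q-1}∘⋯∘M_p): M ≅ I[1,3], I[1,5], I[3,6], I[4,4], I[6,6].
μ_θ-semistable layers: μ^(1)=7; μ^(2)=5; μ^(3)=5/3; μ^(4)=3/2; μ^(5)=1; μ^(6)=-6

((0, 0, 0, 1, 0, 0); (0, 0, 1, 0, 0, 0); (0, 0, 1, 1, 1, 0); (0, 0, 1, 1, 1, 1); (0, 0, 0, 0, 0, 1); (2, 2, 0, 0, 0, 0))


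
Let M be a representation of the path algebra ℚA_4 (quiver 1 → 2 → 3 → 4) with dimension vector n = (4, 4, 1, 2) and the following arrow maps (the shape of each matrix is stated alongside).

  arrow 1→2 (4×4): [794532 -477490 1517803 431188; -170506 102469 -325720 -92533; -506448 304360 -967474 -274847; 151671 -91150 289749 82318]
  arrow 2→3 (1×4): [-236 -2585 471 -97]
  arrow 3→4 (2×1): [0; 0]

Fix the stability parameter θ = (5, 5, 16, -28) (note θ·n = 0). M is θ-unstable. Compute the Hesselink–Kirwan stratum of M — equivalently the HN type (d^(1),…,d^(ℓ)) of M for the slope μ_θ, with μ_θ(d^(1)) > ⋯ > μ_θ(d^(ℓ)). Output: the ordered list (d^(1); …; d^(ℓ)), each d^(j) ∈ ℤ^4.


Barcode: M ≅ I[1,2]^3, I[1,3], I[4,4]^2. HN layers by μ_θ (3 steps, strictly decreasing):
  μ^(1)=16; μ^(2)=5; μ^(3)=-28

((0, 0, 1, 0); (4, 4, 0, 0); (0, 0, 0, 2))


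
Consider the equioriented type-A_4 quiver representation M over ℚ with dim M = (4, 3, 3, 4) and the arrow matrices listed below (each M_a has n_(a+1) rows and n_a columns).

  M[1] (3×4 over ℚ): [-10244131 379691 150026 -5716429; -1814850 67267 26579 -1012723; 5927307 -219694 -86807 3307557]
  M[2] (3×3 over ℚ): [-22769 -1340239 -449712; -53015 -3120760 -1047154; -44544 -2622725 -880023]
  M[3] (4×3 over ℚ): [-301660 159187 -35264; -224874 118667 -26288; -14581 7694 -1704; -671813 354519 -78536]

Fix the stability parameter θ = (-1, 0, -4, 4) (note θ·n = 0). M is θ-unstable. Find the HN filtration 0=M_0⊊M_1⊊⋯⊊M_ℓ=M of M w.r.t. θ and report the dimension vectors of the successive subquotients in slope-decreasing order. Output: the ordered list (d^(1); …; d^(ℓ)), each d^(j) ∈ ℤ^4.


Interval decomposition of M: I[1,1], I[1,3], I[1,4]^2, I[4,4]^2.
HN type (ℓ=3): μ^(1)=4; μ^(2)=-1; μ^(3)=-5/3

((0, 0, 0, 4); (1, 0, 0, 0); (3, 3, 3, 0))


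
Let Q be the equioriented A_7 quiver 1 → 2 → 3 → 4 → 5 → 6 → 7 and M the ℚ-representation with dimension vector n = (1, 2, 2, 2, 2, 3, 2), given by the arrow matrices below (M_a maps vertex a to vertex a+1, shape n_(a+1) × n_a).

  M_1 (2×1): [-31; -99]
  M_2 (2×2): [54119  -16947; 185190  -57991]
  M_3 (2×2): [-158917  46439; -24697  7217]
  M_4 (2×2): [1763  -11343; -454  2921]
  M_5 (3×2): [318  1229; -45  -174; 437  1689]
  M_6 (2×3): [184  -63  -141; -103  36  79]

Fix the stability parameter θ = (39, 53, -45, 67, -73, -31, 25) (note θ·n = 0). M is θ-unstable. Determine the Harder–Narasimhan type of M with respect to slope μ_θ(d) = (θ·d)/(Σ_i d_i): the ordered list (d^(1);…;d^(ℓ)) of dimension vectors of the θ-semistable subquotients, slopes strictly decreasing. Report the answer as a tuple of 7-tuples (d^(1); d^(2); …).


Interval decomposition of M: I[1,7], I[2,7], I[6,6].
HN type (ℓ=4): μ^(1)=25; μ^(2)=5/3; μ^(3)=-29/5; μ^(4)=-31

((0, 0, 0, 0, 0, 0, 2); (1, 1, 1, 1, 1, 1, 0); (0, 1, 1, 1, 1, 1, 0); (0, 0, 0, 0, 0, 1, 0))


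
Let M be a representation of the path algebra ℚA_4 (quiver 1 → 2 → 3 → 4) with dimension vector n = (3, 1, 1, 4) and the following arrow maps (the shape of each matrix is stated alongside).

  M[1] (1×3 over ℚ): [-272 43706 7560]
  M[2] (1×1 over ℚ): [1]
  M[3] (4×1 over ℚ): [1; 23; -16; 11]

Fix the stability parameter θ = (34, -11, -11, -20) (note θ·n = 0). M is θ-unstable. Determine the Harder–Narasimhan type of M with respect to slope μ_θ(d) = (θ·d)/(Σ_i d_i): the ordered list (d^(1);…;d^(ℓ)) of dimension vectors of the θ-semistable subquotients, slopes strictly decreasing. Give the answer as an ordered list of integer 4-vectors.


Via rank(M_{q-1}∘⋯∘M_p): M ≅ I[1,1]^2, I[1,4], I[4,4]^3.
μ_θ-semistable layers: μ^(1)=34; μ^(2)=-2; μ^(3)=-20

((2, 0, 0, 0); (1, 1, 1, 1); (0, 0, 0, 3))


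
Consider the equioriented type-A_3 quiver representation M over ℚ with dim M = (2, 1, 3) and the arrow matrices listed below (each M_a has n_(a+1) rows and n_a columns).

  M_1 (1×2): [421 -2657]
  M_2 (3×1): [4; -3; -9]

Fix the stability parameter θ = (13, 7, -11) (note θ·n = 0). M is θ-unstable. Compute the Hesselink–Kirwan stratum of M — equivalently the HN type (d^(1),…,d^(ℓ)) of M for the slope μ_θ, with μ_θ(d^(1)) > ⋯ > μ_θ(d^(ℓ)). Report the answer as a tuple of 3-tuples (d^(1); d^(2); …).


Barcode: M ≅ I[1,1], I[1,3], I[3,3]^2. HN layers by μ_θ (3 steps, strictly decreasing):
  μ^(1)=13; μ^(2)=3; μ^(3)=-11

((1, 0, 0); (1, 1, 1); (0, 0, 2))


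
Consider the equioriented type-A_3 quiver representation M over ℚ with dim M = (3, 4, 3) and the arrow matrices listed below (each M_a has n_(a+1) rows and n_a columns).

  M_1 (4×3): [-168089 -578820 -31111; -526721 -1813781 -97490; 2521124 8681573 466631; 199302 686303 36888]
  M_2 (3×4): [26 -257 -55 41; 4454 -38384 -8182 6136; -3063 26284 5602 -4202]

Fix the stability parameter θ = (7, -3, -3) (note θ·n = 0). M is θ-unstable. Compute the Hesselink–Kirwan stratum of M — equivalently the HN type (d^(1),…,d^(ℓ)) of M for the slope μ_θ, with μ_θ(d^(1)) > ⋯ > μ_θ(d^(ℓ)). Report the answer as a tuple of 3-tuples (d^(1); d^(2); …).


Interval decomposition of M: I[1,3]^3, I[2,2].
HN type (ℓ=2): μ^(1)=1/3; μ^(2)=-3

((3, 3, 3); (0, 1, 0))


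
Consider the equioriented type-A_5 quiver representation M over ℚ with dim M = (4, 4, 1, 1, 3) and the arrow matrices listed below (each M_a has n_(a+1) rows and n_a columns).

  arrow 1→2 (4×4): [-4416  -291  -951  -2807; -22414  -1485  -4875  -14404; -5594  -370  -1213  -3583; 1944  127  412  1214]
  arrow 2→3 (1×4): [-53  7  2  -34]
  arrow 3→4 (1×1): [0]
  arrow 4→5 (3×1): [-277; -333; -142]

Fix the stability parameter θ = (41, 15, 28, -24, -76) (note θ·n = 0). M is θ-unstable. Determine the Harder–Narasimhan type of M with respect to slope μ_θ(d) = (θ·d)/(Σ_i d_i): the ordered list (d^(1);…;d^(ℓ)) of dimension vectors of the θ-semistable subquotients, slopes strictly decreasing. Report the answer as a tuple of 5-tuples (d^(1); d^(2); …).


Barcode: M ≅ I[1,2]^3, I[1,3], I[4,5], I[5,5]^2. HN layers by μ_θ (3 steps, strictly decreasing):
  μ^(1)=28; μ^(2)=-50; μ^(3)=-76

((4, 4, 1, 0, 0); (0, 0, 0, 1, 1); (0, 0, 0, 0, 2))


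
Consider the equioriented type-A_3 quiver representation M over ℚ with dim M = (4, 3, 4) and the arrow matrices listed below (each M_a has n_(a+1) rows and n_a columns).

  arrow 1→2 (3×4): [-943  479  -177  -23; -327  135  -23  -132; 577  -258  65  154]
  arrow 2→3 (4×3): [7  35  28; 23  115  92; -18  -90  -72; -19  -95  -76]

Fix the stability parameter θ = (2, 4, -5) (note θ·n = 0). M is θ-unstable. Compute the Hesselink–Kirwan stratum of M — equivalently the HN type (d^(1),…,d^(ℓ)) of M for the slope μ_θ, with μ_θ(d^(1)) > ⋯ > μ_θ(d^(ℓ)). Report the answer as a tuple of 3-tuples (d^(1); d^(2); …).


Via rank(M_{q-1}∘⋯∘M_p): M ≅ I[1,1], I[1,2]^2, I[1,3], I[3,3]^3.
μ_θ-semistable layers: μ^(1)=4; μ^(2)=2; μ^(3)=1/3; μ^(4)=-5

((0, 2, 0); (3, 0, 0); (1, 1, 1); (0, 0, 3))


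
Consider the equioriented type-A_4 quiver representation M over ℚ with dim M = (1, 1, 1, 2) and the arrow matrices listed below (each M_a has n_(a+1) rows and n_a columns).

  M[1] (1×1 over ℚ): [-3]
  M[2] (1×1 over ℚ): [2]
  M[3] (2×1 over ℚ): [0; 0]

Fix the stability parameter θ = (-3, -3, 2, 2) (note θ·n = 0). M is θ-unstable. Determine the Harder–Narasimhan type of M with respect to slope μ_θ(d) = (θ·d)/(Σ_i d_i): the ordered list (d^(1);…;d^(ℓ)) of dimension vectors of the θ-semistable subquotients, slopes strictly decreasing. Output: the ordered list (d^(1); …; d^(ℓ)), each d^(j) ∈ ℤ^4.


Via rank(M_{q-1}∘⋯∘M_p): M ≅ I[1,3], I[4,4]^2.
μ_θ-semistable layers: μ^(1)=2; μ^(2)=-3

((0, 0, 1, 2); (1, 1, 0, 0))


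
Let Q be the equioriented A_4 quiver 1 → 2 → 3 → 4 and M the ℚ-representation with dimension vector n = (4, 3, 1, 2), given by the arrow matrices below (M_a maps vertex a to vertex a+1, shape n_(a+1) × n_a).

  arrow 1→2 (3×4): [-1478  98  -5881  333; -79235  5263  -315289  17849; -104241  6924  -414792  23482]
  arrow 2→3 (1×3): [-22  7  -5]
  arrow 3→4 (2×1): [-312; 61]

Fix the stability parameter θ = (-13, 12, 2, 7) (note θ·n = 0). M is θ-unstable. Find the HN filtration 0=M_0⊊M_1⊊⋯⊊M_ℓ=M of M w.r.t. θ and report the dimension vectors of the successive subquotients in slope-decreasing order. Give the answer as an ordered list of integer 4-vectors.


Interval decomposition of M: I[1,1], I[1,2]^2, I[1,4], I[4,4].
HN type (ℓ=3): μ^(1)=12; μ^(2)=7; μ^(3)=-13

((0, 2, 0, 0); (0, 1, 1, 2); (4, 0, 0, 0))


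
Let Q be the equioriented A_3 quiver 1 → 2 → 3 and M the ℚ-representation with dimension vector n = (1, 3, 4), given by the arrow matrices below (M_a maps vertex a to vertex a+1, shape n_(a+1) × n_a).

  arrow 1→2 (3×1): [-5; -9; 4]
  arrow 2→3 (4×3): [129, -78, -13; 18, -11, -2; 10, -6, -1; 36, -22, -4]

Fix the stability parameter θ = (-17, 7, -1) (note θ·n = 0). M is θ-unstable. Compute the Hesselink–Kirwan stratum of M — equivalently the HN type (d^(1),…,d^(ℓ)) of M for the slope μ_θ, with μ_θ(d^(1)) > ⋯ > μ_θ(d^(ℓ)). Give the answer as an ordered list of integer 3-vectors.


Interval decomposition of M: I[1,3], I[2,3]^2, I[3,3].
HN type (ℓ=3): μ^(1)=3; μ^(2)=-1; μ^(3)=-17

((0, 3, 3); (0, 0, 1); (1, 0, 0))


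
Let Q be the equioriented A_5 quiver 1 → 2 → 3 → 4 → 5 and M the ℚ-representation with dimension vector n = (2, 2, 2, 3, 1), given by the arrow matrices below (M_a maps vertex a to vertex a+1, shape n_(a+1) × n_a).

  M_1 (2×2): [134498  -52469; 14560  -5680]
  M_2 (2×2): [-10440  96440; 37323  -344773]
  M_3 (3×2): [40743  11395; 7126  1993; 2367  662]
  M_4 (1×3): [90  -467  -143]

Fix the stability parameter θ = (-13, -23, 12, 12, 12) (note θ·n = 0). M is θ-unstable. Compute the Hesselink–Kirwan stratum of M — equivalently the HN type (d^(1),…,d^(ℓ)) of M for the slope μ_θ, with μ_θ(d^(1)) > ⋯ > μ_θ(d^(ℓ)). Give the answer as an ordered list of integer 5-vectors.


Interval decomposition of M: I[1,1], I[1,5], I[2,2], I[3,4], I[4,4].
HN type (ℓ=4): μ^(1)=12; μ^(2)=-13; μ^(3)=-18; μ^(4)=-23

((0, 0, 2, 3, 1); (1, 0, 0, 0, 0); (1, 1, 0, 0, 0); (0, 1, 0, 0, 0))


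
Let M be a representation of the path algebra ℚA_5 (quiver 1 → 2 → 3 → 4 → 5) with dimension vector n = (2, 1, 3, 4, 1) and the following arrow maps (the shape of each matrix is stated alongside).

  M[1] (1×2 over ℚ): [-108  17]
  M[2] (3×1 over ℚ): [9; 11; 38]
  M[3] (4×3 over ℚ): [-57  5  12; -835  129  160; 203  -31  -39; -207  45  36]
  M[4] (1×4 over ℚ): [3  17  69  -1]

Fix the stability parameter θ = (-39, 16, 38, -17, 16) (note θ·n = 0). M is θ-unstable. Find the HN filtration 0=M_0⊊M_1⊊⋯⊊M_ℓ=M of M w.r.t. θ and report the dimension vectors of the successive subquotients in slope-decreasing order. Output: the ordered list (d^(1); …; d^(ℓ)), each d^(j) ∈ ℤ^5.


Barcode: M ≅ I[1,1], I[1,5], I[3,4]^2, I[4,4]. HN layers by μ_θ (5 steps, strictly decreasing):
  μ^(1)=16; μ^(2)=37/3; μ^(3)=21/2; μ^(4)=-17; μ^(5)=-39

((0, 0, 0, 0, 1); (0, 1, 1, 1, 0); (0, 0, 2, 2, 0); (0, 0, 0, 1, 0); (2, 0, 0, 0, 0))


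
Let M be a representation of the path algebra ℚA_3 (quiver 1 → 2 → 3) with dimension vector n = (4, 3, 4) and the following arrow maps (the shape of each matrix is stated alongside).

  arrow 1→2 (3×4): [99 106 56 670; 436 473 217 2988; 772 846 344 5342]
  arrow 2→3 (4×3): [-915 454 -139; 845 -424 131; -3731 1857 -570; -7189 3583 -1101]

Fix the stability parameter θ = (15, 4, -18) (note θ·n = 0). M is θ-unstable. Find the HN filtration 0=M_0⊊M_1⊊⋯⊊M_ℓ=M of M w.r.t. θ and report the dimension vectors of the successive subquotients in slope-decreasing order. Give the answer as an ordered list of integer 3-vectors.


Barcode: M ≅ I[1,1], I[1,3]^3, I[3,3]. HN layers by μ_θ (3 steps, strictly decreasing):
  μ^(1)=15; μ^(2)=1/3; μ^(3)=-18

((1, 0, 0); (3, 3, 3); (0, 0, 1))


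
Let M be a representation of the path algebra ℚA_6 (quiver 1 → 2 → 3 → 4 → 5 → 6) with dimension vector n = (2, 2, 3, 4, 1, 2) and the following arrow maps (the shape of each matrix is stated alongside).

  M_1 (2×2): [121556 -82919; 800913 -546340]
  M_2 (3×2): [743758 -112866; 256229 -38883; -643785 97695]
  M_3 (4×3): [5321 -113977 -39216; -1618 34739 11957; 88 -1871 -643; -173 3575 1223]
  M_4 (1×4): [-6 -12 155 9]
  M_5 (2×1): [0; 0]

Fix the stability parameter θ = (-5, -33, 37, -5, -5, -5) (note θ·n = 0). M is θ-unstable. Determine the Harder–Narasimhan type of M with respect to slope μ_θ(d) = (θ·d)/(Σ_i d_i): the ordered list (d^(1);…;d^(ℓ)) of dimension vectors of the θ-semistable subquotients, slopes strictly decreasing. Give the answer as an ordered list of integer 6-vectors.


Via rank(M_{q-1}∘⋯∘M_p): M ≅ I[1,2], I[1,4], I[3,4], I[3,5], I[4,4], I[6,6]^2.
μ_θ-semistable layers: μ^(1)=16; μ^(2)=9; μ^(3)=-5; μ^(4)=-19

((0, 0, 2, 2, 0, 0); (0, 0, 1, 1, 1, 0); (0, 0, 0, 1, 0, 2); (2, 2, 0, 0, 0, 0))


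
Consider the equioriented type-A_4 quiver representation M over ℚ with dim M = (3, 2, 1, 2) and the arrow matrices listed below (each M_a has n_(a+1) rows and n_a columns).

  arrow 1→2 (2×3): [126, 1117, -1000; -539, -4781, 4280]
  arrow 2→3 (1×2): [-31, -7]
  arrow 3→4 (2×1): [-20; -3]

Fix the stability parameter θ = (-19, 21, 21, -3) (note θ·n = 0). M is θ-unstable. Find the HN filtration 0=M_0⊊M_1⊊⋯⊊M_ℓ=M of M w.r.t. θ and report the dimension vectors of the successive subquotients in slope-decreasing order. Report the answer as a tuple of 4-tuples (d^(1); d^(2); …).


Barcode: M ≅ I[1,1], I[1,2], I[1,4], I[4,4]. HN layers by μ_θ (4 steps, strictly decreasing):
  μ^(1)=21; μ^(2)=13; μ^(3)=-3; μ^(4)=-19

((0, 1, 0, 0); (0, 1, 1, 1); (0, 0, 0, 1); (3, 0, 0, 0))


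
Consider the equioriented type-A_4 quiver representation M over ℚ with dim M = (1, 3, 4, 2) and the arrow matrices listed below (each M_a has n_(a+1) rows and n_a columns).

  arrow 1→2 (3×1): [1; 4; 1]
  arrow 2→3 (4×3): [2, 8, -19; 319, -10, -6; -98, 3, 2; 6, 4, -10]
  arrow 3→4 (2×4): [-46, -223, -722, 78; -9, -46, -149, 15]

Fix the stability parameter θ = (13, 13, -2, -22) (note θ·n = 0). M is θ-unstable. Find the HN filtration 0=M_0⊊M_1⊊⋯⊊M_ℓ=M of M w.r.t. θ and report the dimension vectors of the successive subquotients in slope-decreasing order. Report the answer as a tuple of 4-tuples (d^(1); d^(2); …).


Barcode: M ≅ I[1,4], I[2,3], I[2,4], I[3,3]. HN layers by μ_θ (4 steps, strictly decreasing):
  μ^(1)=11/2; μ^(2)=1/2; μ^(3)=-2; μ^(4)=-11/3

((0, 1, 1, 0); (1, 1, 1, 1); (0, 0, 1, 0); (0, 1, 1, 1))


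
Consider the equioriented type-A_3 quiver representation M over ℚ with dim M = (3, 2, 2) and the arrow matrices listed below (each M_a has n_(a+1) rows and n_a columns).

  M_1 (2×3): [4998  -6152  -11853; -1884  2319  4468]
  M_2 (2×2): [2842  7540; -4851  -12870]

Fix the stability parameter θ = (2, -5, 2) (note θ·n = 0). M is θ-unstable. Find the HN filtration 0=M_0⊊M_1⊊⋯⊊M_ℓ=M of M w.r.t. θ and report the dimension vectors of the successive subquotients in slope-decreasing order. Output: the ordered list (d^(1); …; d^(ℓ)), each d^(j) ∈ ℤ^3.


Barcode: M ≅ I[1,1], I[1,2], I[1,3], I[3,3]. HN layers by μ_θ (2 steps, strictly decreasing):
  μ^(1)=2; μ^(2)=-3/2

((1, 0, 2); (2, 2, 0))


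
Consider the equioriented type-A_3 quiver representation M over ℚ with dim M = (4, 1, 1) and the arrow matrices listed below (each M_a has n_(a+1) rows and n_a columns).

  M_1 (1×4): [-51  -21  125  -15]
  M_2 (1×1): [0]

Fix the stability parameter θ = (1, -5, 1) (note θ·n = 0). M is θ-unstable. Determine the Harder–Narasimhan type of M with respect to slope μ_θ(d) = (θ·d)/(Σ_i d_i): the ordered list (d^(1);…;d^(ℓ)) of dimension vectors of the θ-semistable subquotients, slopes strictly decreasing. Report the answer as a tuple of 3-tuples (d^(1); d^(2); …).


Barcode: M ≅ I[1,1]^3, I[1,2], I[3,3]. HN layers by μ_θ (2 steps, strictly decreasing):
  μ^(1)=1; μ^(2)=-2

((3, 0, 1); (1, 1, 0))


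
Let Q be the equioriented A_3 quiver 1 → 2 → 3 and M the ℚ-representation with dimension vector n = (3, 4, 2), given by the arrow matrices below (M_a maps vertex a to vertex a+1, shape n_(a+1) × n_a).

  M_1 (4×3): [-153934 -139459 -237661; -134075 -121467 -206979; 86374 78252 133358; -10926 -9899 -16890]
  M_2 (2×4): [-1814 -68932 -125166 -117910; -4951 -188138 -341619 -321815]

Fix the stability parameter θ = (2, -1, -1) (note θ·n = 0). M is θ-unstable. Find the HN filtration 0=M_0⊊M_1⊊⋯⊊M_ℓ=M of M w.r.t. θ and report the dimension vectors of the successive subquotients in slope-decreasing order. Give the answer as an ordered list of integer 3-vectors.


Via rank(M_{q-1}∘⋯∘M_p): M ≅ I[1,2]^2, I[1,3], I[2,2], I[3,3].
μ_θ-semistable layers: μ^(1)=1/2; μ^(2)=0; μ^(3)=-1

((2, 2, 0); (1, 1, 1); (0, 1, 1))


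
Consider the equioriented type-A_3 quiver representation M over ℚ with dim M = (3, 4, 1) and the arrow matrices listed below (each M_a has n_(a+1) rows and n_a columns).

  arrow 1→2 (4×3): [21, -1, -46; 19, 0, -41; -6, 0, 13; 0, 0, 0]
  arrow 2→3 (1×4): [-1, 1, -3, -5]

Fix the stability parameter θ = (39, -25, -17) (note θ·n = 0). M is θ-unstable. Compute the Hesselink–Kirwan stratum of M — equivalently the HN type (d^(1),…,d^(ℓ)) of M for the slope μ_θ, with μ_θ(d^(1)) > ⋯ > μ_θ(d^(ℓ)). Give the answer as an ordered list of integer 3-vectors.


Interval decomposition of M: I[1,2]^2, I[1,3], I[2,2].
HN type (ℓ=3): μ^(1)=7; μ^(2)=-1; μ^(3)=-25

((2, 2, 0); (1, 1, 1); (0, 1, 0))


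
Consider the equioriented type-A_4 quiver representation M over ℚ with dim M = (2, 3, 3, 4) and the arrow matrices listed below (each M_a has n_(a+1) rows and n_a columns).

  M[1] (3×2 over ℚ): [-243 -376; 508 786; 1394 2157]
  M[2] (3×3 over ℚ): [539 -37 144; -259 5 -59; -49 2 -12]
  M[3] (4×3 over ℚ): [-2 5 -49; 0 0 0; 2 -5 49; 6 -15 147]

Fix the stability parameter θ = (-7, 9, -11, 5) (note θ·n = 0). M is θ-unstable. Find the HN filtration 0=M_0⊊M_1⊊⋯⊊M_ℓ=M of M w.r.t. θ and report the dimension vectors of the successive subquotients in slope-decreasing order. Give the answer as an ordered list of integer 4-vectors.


Barcode: M ≅ I[1,3], I[1,4], I[2,3], I[4,4]^3. HN layers by μ_θ (3 steps, strictly decreasing):
  μ^(1)=5; μ^(2)=-1; μ^(3)=-7

((0, 0, 0, 4); (0, 3, 3, 0); (2, 0, 0, 0))


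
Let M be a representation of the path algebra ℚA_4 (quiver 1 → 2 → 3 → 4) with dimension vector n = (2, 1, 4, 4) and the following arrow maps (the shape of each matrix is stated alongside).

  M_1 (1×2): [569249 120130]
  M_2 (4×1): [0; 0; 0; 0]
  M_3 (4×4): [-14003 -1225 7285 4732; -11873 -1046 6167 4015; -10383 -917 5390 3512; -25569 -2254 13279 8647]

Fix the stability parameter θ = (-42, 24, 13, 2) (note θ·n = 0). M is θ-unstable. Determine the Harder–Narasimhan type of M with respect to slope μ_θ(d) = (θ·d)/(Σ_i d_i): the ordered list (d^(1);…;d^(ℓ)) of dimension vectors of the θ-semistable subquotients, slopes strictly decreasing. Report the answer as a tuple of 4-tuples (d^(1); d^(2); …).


Via rank(M_{q-1}∘⋯∘M_p): M ≅ I[1,1], I[1,2], I[3,3], I[3,4]^3, I[4,4].
μ_θ-semistable layers: μ^(1)=24; μ^(2)=13; μ^(3)=15/2; μ^(4)=2; μ^(5)=-42

((0, 1, 0, 0); (0, 0, 1, 0); (0, 0, 3, 3); (0, 0, 0, 1); (2, 0, 0, 0))


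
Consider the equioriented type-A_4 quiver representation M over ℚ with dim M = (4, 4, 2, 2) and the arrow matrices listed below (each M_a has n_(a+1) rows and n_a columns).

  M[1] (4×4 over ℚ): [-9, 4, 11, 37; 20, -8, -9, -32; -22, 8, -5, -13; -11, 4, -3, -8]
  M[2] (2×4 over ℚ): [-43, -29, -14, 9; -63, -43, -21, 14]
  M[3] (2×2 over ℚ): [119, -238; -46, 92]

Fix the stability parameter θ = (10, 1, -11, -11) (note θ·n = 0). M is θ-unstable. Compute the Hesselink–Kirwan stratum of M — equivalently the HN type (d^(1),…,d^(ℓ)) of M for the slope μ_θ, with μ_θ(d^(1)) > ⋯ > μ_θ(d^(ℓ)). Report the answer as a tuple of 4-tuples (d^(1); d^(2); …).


Interval decomposition of M: I[1,1], I[1,2], I[1,3], I[1,4], I[2,2], I[4,4].
HN type (ℓ=6): μ^(1)=10; μ^(2)=11/2; μ^(3)=1; μ^(4)=0; μ^(5)=-11/4; μ^(6)=-11

((1, 0, 0, 0); (1, 1, 0, 0); (0, 1, 0, 0); (1, 1, 1, 0); (1, 1, 1, 1); (0, 0, 0, 1))


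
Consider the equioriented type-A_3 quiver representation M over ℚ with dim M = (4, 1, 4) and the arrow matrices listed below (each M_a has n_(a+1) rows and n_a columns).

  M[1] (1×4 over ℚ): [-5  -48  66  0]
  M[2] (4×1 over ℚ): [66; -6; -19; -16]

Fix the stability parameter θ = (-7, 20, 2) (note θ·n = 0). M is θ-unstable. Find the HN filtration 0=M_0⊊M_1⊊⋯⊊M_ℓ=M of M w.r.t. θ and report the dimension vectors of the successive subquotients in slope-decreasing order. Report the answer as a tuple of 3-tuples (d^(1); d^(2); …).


Barcode: M ≅ I[1,1]^3, I[1,3], I[3,3]^3. HN layers by μ_θ (3 steps, strictly decreasing):
  μ^(1)=11; μ^(2)=2; μ^(3)=-7

((0, 1, 1); (0, 0, 3); (4, 0, 0))


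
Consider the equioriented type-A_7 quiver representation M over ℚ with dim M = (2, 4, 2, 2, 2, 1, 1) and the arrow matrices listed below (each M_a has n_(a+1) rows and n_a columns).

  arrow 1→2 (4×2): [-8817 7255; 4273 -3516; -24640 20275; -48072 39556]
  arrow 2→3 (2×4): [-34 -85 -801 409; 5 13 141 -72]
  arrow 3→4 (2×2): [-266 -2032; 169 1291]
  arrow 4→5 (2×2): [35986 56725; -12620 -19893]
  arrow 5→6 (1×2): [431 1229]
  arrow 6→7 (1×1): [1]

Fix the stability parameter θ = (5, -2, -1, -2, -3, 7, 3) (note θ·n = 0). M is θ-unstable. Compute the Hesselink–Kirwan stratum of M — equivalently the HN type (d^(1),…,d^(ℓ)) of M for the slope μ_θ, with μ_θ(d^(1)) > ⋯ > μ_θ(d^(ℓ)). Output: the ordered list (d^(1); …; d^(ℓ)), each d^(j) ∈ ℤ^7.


Barcode: M ≅ I[1,5], I[1,7], I[2,2]^2. HN layers by μ_θ (3 steps, strictly decreasing):
  μ^(1)=5; μ^(2)=-3/5; μ^(3)=-2

((0, 0, 0, 0, 0, 1, 1); (2, 2, 2, 2, 2, 0, 0); (0, 2, 0, 0, 0, 0, 0))


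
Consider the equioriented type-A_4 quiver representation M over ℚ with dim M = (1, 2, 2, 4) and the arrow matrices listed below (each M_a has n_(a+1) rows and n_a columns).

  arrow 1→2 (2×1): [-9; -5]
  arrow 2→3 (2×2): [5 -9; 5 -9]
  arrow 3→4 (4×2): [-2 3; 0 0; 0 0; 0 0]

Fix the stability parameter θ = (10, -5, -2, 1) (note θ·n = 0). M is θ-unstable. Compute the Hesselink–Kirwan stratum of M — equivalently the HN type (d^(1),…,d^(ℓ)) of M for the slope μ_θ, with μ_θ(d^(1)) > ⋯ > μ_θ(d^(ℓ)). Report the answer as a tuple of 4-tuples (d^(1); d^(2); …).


Barcode: M ≅ I[1,2], I[2,4], I[3,3], I[4,4]^3. HN layers by μ_θ (4 steps, strictly decreasing):
  μ^(1)=5/2; μ^(2)=1; μ^(3)=-2; μ^(4)=-5

((1, 1, 0, 0); (0, 0, 0, 4); (0, 0, 2, 0); (0, 1, 0, 0))


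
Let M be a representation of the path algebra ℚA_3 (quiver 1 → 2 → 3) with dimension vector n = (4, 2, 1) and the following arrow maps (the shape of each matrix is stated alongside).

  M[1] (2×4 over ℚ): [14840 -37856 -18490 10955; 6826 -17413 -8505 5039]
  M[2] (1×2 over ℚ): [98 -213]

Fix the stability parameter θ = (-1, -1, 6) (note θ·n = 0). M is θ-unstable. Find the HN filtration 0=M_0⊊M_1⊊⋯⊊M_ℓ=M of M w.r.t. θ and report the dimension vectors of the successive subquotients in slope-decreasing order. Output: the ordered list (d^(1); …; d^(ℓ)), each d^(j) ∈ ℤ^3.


Via rank(M_{q-1}∘⋯∘M_p): M ≅ I[1,1]^2, I[1,2], I[1,3].
μ_θ-semistable layers: μ^(1)=6; μ^(2)=-1

((0, 0, 1); (4, 2, 0))


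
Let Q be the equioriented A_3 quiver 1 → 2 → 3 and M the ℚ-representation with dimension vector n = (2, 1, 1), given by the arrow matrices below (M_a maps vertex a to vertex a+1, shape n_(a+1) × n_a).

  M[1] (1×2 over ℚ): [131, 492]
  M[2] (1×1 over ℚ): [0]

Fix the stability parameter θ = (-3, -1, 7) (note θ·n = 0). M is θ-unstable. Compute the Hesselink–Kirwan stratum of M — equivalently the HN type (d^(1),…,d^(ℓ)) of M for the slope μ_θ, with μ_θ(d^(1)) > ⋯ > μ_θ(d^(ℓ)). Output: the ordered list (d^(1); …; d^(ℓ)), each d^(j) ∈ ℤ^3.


Barcode: M ≅ I[1,1], I[1,2], I[3,3]. HN layers by μ_θ (3 steps, strictly decreasing):
  μ^(1)=7; μ^(2)=-1; μ^(3)=-3

((0, 0, 1); (0, 1, 0); (2, 0, 0))


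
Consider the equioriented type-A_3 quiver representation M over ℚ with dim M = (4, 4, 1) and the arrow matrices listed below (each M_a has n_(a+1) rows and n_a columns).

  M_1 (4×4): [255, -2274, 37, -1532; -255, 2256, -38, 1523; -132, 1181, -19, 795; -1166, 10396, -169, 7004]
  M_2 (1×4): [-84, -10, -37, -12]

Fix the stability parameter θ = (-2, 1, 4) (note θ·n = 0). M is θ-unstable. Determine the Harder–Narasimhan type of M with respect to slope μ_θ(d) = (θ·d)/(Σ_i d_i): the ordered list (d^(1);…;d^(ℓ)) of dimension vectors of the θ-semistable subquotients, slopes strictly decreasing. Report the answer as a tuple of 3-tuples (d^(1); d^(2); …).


Via rank(M_{q-1}∘⋯∘M_p): M ≅ I[1,2]^3, I[1,3].
μ_θ-semistable layers: μ^(1)=4; μ^(2)=1; μ^(3)=-2

((0, 0, 1); (0, 4, 0); (4, 0, 0))


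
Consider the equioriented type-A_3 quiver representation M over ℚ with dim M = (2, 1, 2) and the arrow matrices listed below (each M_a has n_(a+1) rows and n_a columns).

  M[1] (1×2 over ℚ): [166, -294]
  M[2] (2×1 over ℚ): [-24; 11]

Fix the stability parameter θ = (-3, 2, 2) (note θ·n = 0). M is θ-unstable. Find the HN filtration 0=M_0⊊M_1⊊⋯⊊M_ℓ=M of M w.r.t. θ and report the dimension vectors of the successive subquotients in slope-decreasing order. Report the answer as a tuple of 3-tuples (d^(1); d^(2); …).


Interval decomposition of M: I[1,1], I[1,3], I[3,3].
HN type (ℓ=2): μ^(1)=2; μ^(2)=-3

((0, 1, 2); (2, 0, 0))


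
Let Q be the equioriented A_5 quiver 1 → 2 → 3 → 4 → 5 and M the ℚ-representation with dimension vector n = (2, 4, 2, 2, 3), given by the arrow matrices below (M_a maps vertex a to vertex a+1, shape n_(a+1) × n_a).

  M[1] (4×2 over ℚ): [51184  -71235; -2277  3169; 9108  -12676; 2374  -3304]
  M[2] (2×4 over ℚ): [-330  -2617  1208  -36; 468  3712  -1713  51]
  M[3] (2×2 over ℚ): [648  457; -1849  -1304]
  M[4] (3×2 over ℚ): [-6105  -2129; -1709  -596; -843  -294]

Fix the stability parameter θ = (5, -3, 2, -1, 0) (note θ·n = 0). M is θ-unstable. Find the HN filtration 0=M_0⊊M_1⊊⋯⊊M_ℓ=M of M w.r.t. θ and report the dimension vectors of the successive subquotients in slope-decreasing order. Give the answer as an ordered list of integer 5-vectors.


Interval decomposition of M: I[1,5]^2, I[2,2]^2, I[5,5].
HN type (ℓ=3): μ^(1)=3/5; μ^(2)=0; μ^(3)=-3

((2, 2, 2, 2, 2); (0, 0, 0, 0, 1); (0, 2, 0, 0, 0))


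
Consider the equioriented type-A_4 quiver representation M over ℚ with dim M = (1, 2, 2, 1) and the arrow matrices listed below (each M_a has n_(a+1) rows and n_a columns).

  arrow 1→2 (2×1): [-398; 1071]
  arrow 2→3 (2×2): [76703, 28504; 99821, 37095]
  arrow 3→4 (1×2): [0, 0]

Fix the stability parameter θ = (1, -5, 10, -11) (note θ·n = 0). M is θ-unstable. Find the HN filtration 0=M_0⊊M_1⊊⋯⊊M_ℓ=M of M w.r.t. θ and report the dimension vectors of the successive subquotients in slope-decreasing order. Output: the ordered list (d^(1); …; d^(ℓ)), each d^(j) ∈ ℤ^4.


Barcode: M ≅ I[1,3], I[2,3], I[4,4]. HN layers by μ_θ (4 steps, strictly decreasing):
  μ^(1)=10; μ^(2)=-2; μ^(3)=-5; μ^(4)=-11

((0, 0, 2, 0); (1, 1, 0, 0); (0, 1, 0, 0); (0, 0, 0, 1))
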